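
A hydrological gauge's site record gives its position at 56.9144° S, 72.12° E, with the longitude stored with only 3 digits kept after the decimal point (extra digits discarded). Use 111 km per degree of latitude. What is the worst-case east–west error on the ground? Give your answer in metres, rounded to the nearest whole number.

Truncating at 3 decimal places can drop up to a full unit in the last place, so the longitude may be off by as much as 0.001°.
Parallels shrink by cos φ, so at 56.9144° a degree of longitude is 111000 × 0.5459 ≈ 60593.9 m.
Maximum E–W displacement: 0.001 × 60593.9 = 60.5939 m.

61 metres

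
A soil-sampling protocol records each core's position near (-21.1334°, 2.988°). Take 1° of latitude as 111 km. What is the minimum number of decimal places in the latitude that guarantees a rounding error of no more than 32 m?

One degree of latitude covers 111000 m.
Rounding to N decimal places gives at most 0.5 × 10⁻ᴺ degrees of error, i.e. 0.5 × 10⁻ᴺ × 111000 m.
Setting 55500 × 10⁻ᴺ ≤ 32 gives 10ᴺ ≥ 1734, i.e. N ≥ 3.24.
N = 3 would give 55.5 m (too coarse); N = 4 gives 5.55 m ≤ 32 m.

4 decimal places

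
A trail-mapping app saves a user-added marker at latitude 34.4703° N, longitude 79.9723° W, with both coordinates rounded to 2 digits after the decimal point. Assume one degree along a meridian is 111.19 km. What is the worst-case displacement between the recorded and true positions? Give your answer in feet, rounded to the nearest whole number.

2364 feet

Rounding to 2 decimal places leaves each coordinate within ±0.005° of the true value.
Latitude error → 0.005 × 111190 = 555.95 m along the meridian.
East–west component at 34.4703°: 0.005° × 111190 × cos 34.4703° ≈ 0.005 × 91667.2 ≈ 458.336 m.
The two errors are perpendicular, so the maximum displacement is √(555.95² + 458.336²) ≈ 720.522 m.
Converting: 720.522 m × 3.2808 ft/m ≈ 2363.9 ft.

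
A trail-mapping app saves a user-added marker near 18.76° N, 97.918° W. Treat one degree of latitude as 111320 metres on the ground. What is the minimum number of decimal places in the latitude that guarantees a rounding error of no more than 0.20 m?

One degree of latitude covers 111320 m.
Rounding to N decimal places gives at most 0.5 × 10⁻ᴺ degrees of error, i.e. 0.5 × 10⁻ᴺ × 111320 m.
Need 0.5 × 111320 × 10⁻ᴺ ≤ 0.20 → 10⁻ᴺ ≤ 3.593e-06, so N ≥ 5.44.
At 5 places the error can reach 0.557 m, but 6 places keeps it to 0.0557 m.

6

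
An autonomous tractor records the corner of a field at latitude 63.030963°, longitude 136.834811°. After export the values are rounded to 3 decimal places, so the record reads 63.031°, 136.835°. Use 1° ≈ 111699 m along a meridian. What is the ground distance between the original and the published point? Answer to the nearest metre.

The latitude changed by -0.000037° and the longitude by -0.000189°.
N–S: -0.000037° × 111699 m/° = -4.13286 m.
E–W at 63.031°: -0.000189° × 111699 × cos 63.031° = -0.000189 × 111699 × 0.4535 ≈ -9.57407 m.
Combined displacement = (4.13286² + 9.57407²)^½ ≈ 10.428 m.

10 metres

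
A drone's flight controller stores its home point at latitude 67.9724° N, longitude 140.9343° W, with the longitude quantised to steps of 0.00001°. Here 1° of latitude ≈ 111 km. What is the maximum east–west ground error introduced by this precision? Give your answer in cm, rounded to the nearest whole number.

With a 0.00001° grid the true value lies within half a step, ±0.00001°/2 = ±5e-06°, of the stored one.
One degree of longitude at 67.9724° is 111000 × cos 67.9724° ≈ 111000 × 0.3751 = 41630.9 m.
East–west error: 5e-06° × 41630.9 m/° ≈ 0.208155 m.
That is 0.208155 m = 20.815 cm.

21 cm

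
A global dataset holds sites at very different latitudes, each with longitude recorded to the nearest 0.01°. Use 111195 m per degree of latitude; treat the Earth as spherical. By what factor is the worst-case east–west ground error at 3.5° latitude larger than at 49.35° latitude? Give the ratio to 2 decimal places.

Rounding to 2 decimal places leaves the longitude within ±0.005° of the true value.
At 3.5°: 0.005° × 111195 × cos 3.5° = 0.005 × 111195 × 0.9981 ≈ 554.94 m.
At 49.35°: 0.005° × 111195 × cos 49.35° = 0.005 × 111195 × 0.6514 ≈ 362.18 m.
Ratio: 554.94 / 362.18 = cos 3.5° / cos 49.35° ≈ 1.5322.

1.53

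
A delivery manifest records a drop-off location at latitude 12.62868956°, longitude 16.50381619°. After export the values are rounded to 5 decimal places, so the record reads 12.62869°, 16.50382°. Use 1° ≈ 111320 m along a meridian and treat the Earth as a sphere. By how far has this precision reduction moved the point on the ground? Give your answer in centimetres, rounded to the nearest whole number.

The latitude changed by -0.00000044° and the longitude by -0.00000381°.
North–south shift: -0.00000044 × 111320 = -0.0489808 m.
E–W at 12.6287°: -0.00000381° × 111320 × cos 12.6287° = -0.00000381 × 111320 × 0.9758 ≈ -0.413868 m.
Hypotenuse of the two orthogonal shifts: √(0.0489808² + 0.413868²) = 0.416757 m.
That is 0.416757 m = 41.676 cm.

42 centimetres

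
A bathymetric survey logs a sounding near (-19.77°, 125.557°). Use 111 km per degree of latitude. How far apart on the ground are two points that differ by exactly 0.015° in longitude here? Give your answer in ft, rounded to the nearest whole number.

5141 ft

0.015° of longitude at 19.77° is 0.015 × 111000 × cos 19.77° ≈ 0.015 × 104457 = 1566.86 m.
In feet: 1566.86 m ÷ 0.3048 ≈ 5140.6 ft.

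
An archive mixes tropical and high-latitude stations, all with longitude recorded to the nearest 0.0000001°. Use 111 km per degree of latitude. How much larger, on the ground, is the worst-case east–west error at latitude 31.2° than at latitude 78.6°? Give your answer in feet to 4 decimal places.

0.0120 feet

Rounding to 7 decimal places leaves the longitude within ±5e-08° of the true value.
Error at 31.2° = 5e-08° × 111000 × cos 31.2° ≈ 0.00555 × 0.8554 = 0.0047473 m.
At 78.6°: 5e-08° × 111000 × cos 78.6° = 5e-08 × 111000 × 0.1977 ≈ 0.001097 m.
Difference: 0.0047473 − 0.001097 = 0.0036503 m.
Converting: 0.00365027 m × 3.2808 ft/m ≈ 0.011976 ft.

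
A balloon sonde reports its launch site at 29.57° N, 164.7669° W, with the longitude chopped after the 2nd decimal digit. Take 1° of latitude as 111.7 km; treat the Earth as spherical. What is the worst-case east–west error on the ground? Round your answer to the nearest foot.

Truncating at 2 decimal places can drop up to a full unit in the last place, so the longitude may be off by as much as 0.01°.
Parallels shrink by cos φ, so at 29.57° a degree of longitude is 111700 × 0.8698 ≈ 97151.5 m.
So at most 0.01° × 97151.5 ≈ 971.515 m east–west.
In feet: 971.515 m ÷ 0.3048 ≈ 3187.4 ft.

3187 feet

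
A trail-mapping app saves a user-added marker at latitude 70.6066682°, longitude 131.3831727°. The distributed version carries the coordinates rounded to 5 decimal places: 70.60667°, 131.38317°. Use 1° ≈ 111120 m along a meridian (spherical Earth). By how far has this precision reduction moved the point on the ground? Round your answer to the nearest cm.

22 cm

Δlat = 70.6066682 − 70.60667 = -0.0000018°; Δlon = 131.3831727 − 131.38317 = +0.0000027°.
North–south shift: -0.0000018 × 111120 = -0.200016 m.
East–west at this latitude: 0.0000027° × 111120 × cos 70.6067° ≈ 0.0000027 × 36897.5 = 0.0996234 m.
Distance: √(0.200016² + 0.0996234²) ≈ 0.223453 m.
That is 0.223453 m = 22.345 cm.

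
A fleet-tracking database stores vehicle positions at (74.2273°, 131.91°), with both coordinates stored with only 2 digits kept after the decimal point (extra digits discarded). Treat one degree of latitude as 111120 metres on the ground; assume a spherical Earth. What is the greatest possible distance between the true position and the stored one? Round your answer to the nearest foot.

Truncating at 2 decimal places can drop up to a full unit in the last place, so each coordinate may be off by as much as 0.01°.
Latitude error → 0.01 × 111120 = 1111.2 m along the meridian.
East–west component at 74.2273°: 0.01° × 111120 × cos 74.2273° ≈ 0.01 × 30204.8 ≈ 302.048 m.
Worst case both components are at the extreme and orthogonal: √(1111.2² + 302.048²) ≈ 1151.52 m.
In feet: 1151.52 m ÷ 0.3048 ≈ 3778 ft.

3778 feet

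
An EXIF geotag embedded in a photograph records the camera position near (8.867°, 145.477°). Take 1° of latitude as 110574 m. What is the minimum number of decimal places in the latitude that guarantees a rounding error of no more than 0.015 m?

One degree of latitude covers 110574 m.
With N decimal places the half-ulp bound is 0.5·10⁻ᴺ°, or 0.5·10⁻ᴺ × 110574 m on the ground.
Setting 55287 × 10⁻ᴺ ≤ 0.015 gives 10ᴺ ≥ 3.686e+06, i.e. N ≥ 6.57.
So 7 decimal places suffice (0.00553 m); 6 would allow up to 0.0553 m.

7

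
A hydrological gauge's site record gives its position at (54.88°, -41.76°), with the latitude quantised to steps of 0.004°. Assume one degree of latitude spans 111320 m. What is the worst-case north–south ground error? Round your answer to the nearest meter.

223 meters

With a 0.004° grid the true value lies within half a step, ±0.004°/2 = ±0.002°, of the stored one.
Along the meridian that is 0.002° × 111320 m/° = 222.64 m.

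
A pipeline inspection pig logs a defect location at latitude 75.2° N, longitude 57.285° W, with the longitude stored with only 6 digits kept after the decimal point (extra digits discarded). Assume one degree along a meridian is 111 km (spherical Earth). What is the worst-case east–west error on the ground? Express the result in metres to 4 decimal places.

Truncating at 6 decimal places can drop up to a full unit in the last place, so the longitude may be off by as much as 1e-06°.
Parallels shrink by cos φ, so at 75.2° a degree of longitude is 111000 × 0.2554 ≈ 28354.5 m.
So at most 1e-06° × 28354.5 ≈ 0.0283545 m east–west.

0.0284 metres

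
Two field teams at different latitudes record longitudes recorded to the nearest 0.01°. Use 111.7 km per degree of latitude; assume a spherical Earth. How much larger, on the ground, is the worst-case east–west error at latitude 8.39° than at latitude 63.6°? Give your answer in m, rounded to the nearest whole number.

304 m

Rounding to 2 decimal places leaves the longitude within ±0.005° of the true value.
Error at 8.39° = 0.005° × 111700 × cos 8.39° ≈ 558.5 × 0.9893 = 552.52 m.
Error at 63.6° = 0.005° × 111700 × cos 63.6° ≈ 558.5 × 0.4446 = 248.33 m.
Difference: 552.52 − 248.33 = 304.19 m.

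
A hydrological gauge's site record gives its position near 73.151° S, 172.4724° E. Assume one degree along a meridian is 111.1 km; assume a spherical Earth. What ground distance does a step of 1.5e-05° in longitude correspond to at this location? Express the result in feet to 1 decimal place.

At 73.151° a degree of longitude is 111100 × cos 73.151° ≈ 32202.4 m, so 1.5e-05° corresponds to 0.483036 m.
In feet: 0.483036 m ÷ 0.3048 ≈ 1.5848 ft.

1.6 feet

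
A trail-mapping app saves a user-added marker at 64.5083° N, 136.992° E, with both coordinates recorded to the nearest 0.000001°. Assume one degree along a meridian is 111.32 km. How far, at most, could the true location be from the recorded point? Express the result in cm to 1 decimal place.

Rounding to 6 decimal places leaves each coordinate within ±5e-07° of the true value.
N–S: 5e-07° × 111320 m/° = 0.05566 m.
E–W at 64.5083°: 5e-07° × 111320 × cos 64.5083° = 5e-07 × 111320 × 0.4304 ≈ 0.023955 m.
Combining orthogonally: (0.05566² + 0.023955²)^½ ≈ 0.060596 m.
That is 0.060596 m = 6.0596 cm.

6.1 cm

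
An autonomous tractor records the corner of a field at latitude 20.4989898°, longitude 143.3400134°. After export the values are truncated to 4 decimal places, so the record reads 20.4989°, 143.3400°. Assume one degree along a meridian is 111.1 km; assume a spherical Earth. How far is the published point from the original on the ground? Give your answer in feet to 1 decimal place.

The latitude changed by +0.0000898° and the longitude by +0.0000134°.
N–S: 0.0000898° × 111100 m/° = 9.97678 m.
E–W at 20.4989°: 0.0000134° × 111100 × cos 20.4989° = 0.0000134 × 111100 × 0.9367 ≈ 1.39447 m.
Hypotenuse of the two orthogonal shifts: √(9.97678² + 1.39447²) = 10.0738 m.
In feet: 10.0738 m ÷ 0.3048 ≈ 33.05 ft.

33.1 feet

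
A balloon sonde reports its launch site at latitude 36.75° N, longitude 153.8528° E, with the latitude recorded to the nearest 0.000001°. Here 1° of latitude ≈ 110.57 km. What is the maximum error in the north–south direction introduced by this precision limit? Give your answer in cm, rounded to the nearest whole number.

Rounding to 6 decimal places leaves the latitude within ±5e-07° of the true value.
North–south distance: 5e-07° × 110570 m/° = 0.055285 m.
That is 0.055285 m = 5.5285 cm.

6 cm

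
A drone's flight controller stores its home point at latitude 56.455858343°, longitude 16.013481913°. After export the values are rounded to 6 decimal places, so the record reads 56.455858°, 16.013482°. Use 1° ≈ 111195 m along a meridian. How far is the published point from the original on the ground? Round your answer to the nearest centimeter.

4 centimeters

The latitude changed by +0.000000343° and the longitude by -0.000000087°.
N–S: 0.000000343° × 111195 m/° = 0.0381399 m.
E–W at 56.4559°: -0.000000087° × 111195 × cos 56.4559° = -0.000000087 × 111195 × 0.5526 ≈ -0.00534563 m.
Combined displacement = (0.0381399² + 0.00534563²)^½ ≈ 0.0385127 m.
That is 0.0385127 m = 3.8513 cm.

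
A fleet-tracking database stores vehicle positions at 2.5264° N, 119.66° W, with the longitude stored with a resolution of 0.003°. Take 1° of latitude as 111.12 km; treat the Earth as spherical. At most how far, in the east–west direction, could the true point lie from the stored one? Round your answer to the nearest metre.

167 metres

With a 0.003° grid the true value lies within half a step, ±0.003°/2 = ±0.0015°, of the stored one.
At latitude 2.5264° a degree of longitude spans 111120 m × cos 2.5264° = 111120 × 0.9990 ≈ 111012 m.
East–west error: 0.0015° × 111012 m/° ≈ 166.518 m.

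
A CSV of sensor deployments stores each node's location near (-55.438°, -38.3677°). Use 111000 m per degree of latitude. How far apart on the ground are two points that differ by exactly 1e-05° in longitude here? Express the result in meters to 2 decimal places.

0.63 meters

1e-05° of longitude at 55.438° is 1e-05 × 111000 × cos 55.438° ≈ 1e-05 × 62970 = 0.6297 m.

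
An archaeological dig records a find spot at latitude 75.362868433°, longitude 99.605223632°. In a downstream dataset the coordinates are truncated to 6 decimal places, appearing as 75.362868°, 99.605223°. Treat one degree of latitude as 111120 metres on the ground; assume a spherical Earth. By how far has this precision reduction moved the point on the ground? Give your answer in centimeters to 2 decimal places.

Δlat = 75.362868433 − 75.362868 = +0.000000433°; Δlon = 99.605223632 − 99.605223 = +0.000000632°.
N–S: 0.000000433° × 111120 m/° = 0.048115 m.
East–west at this latitude: 0.000000632° × 111120 × cos 75.3629° ≈ 0.000000632 × 28079.6 = 0.0177463 m.
Hypotenuse of the two orthogonal shifts: √(0.048115² + 0.0177463²) = 0.0512833 m.
That is 0.0512833 m = 5.1283 cm.

5.13 centimeters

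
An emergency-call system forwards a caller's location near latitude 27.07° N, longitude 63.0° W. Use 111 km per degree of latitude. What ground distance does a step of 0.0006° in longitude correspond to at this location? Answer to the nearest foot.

195 feet

At 27.07° a degree of longitude is 111000 × cos 27.07° ≈ 98840.1 m, so 0.0006° corresponds to 59.3041 m.
In feet: 59.3041 m ÷ 0.3048 ≈ 194.57 ft.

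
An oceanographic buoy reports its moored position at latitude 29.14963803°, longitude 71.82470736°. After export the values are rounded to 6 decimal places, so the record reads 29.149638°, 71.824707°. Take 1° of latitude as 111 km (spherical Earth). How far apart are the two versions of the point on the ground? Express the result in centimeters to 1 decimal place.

3.5 centimeters

The latitude changed by +0.00000003° and the longitude by +0.00000036°.
North–south shift: 0.00000003 × 111000 = 0.00333 m.
E–W at 29.1496°: 0.00000036° × 111000 × cos 29.1496° = 0.00000036 × 111000 × 0.8734 ≈ 0.0348991 m.
Hypotenuse of the two orthogonal shifts: √(0.00333² + 0.0348991²) = 0.0350576 m.
That is 0.0350576 m = 3.5058 cm.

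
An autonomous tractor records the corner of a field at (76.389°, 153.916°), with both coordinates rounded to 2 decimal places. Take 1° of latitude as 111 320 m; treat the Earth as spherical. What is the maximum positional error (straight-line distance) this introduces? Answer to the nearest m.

Rounding to 2 decimal places leaves each coordinate within ±0.005° of the true value.
Latitude error → 0.005 × 111320 = 556.6 m along the meridian.
E–W at 76.389°: 0.005° × 111320 × cos 76.389° = 0.005 × 111320 × 0.2353 ≈ 130.984 m.
Combining orthogonally: (556.6² + 130.984²)^½ ≈ 571.804 m.

572 m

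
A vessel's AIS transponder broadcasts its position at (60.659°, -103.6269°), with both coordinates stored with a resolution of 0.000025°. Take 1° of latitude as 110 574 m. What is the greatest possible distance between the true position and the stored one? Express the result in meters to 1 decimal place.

1.5 meters

With a 0.000025° grid the true value lies within half a step, ±0.000025°/2 = ±1.25e-05°, of the stored one.
Latitude error → 1.25e-05 × 110574 = 1.38218 m along the meridian.
E–W at 60.659°: 1.25e-05° × 110574 × cos 60.659° = 1.25e-05 × 110574 × 0.4900 ≈ 0.677275 m.
Worst case both components are at the extreme and orthogonal: √(1.38218² + 0.677275²) ≈ 1.53919 m.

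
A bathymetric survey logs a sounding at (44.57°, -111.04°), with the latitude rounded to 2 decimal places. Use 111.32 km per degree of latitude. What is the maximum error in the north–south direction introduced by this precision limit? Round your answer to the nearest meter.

Rounding to 2 decimal places leaves the latitude within ±0.005° of the true value.
So the N–S error is at most 0.005 × 111320 = 556.6 m.

557 meters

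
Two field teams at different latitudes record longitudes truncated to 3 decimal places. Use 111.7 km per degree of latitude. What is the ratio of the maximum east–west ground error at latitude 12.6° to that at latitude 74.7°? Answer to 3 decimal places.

3.698

Truncating at 3 decimal places can drop up to a full unit in the last place, so the longitude may be off by as much as 0.001°.
At 12.6°: 0.001° × 111700 × cos 12.6° = 0.001 × 111700 × 0.9759 ≈ 109.01 m.
Error at 74.7° = 0.001° × 111700 × cos 74.7° ≈ 111.7 × 0.2639 = 29.475 m.
Ratio: 109.01 / 29.475 = cos 12.6° / cos 74.7° ≈ 3.6984.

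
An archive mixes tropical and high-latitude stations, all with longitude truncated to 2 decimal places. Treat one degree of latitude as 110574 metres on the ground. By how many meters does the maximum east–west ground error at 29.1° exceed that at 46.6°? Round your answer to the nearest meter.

Truncating at 2 decimal places can drop up to a full unit in the last place, so the longitude may be off by as much as 0.01°.
At 29.1°: 0.01° × 110574 × cos 29.1° = 0.01 × 110574 × 0.8738 ≈ 966.16 m.
Error at 46.6° = 0.01° × 110574 × cos 46.6° ≈ 1105.7 × 0.6871 = 759.74 m.
So the lower-latitude error exceeds the higher by 966.16 − 759.74 = 206.42 m.

206 meters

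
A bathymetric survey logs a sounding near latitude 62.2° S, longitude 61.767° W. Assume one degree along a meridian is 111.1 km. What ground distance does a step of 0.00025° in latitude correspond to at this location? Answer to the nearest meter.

28 meters

Along a meridian 0.00025° is 0.00025 × 111100 = 27.775 m.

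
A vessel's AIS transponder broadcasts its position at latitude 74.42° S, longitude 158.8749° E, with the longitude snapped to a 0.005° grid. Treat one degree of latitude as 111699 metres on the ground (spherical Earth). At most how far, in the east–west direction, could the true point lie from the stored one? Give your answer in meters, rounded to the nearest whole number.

With a 0.005° grid the true value lies within half a step, ±0.005°/2 = ±0.0025°, of the stored one.
Parallels shrink by cos φ, so at 74.42° a degree of longitude is 111699 × 0.2686 ≈ 30000.5 m.
So at most 0.0025° × 30000.5 ≈ 75.0013 m east–west.

75 meters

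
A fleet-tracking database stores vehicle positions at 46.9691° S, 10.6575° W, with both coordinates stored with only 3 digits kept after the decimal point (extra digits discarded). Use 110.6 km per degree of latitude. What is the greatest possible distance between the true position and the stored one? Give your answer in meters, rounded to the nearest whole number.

Truncating at 3 decimal places can drop up to a full unit in the last place, so each coordinate may be off by as much as 0.001°.
N–S: 0.001° × 110600 m/° = 110.6 m.
Longitude error → 0.001 × 110600 × cos 46.9691° = 0.001 × 110600 × 0.6824 ≈ 75.4726 m.
Combining orthogonally: (110.6² + 75.4726²)^½ ≈ 133.897 m.

134 meters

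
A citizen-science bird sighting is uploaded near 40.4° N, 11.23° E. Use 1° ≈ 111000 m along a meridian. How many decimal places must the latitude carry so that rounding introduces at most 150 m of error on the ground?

3

One degree of latitude covers 111000 m.
Rounding to N decimal places gives at most 0.5 × 10⁻ᴺ degrees of error, i.e. 0.5 × 10⁻ᴺ × 111000 m.
Setting 55500 × 10⁻ᴺ ≤ 150 gives 10ᴺ ≥ 370, i.e. N ≥ 2.57.
So 3 decimal places suffice (55.5 m); 2 would allow up to 555 m.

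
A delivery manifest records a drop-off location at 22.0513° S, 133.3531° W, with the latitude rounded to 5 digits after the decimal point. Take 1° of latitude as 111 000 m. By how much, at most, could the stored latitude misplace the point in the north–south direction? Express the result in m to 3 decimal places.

0.555 m

Rounding to 5 decimal places leaves the latitude within ±5e-06° of the true value.
North–south distance: 5e-06° × 111000 m/° = 0.555 m.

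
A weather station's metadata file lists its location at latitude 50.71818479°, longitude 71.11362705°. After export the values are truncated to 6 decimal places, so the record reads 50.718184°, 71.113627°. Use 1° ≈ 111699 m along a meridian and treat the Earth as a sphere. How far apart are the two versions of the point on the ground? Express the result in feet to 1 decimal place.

0.3 feet

Δlat = 50.71818479 − 50.718184 = +0.00000079°; Δlon = 71.11362705 − 71.113627 = +0.00000005°.
North–south shift: 0.00000079 × 111699 = 0.0882422 m.
E–W at 50.7182°: 0.00000005° × 111699 × cos 50.7182° = 0.00000005 × 111699 × 0.6331 ≈ 0.00353603 m.
Distance: √(0.0882422² + 0.00353603²) ≈ 0.088313 m.
In feet: 0.088313 m ÷ 0.3048 ≈ 0.28974 ft.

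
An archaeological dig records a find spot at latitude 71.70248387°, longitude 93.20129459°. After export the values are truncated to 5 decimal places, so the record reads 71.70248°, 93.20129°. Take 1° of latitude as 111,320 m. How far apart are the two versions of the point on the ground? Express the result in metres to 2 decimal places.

Δlat = 71.70248387 − 71.70248 = +0.00000387°; Δlon = 93.20129459 − 93.20129 = +0.00000459°.
North–south shift: 0.00000387 × 111320 = 0.430808 m.
East–west at this latitude: 0.00000459° × 111320 × cos 71.7025° ≈ 0.00000459 × 34949.1 = 0.160416 m.
Hypotenuse of the two orthogonal shifts: √(0.430808² + 0.160416²) = 0.459706 m.

0.46 metres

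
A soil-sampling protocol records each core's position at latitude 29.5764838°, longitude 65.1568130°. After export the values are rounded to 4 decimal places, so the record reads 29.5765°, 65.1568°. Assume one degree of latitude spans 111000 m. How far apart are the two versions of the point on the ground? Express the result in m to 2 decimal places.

2.19 m

Δlat = 29.5764838 − 29.5765 = -0.0000162°; Δlon = 65.1568130 − 65.1568 = +0.0000130°.
North–south shift: -0.0000162 × 111000 = -1.7982 m.
E–W at 29.5765°: 0.0000130° × 111000 × cos 29.5765° = 0.0000130 × 111000 × 0.8697 ≈ 1.25497 m.
Hypotenuse of the two orthogonal shifts: √(1.7982² + 1.25497²) = 2.19283 m.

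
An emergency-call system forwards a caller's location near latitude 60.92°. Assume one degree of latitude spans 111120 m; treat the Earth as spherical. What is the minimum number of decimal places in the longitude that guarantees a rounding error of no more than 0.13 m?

At 60.92° one degree of longitude covers 111120 × cos 60.92° ≈ 111120 × 0.4860 ≈ 54007.7 m.
N decimal places → at most half a unit in the last place, 0.5 × 10⁻ᴺ° = 54007.7/2 × 10⁻ᴺ m.
Need 0.5 × 54007.7 × 10⁻ᴺ ≤ 0.13 → 10⁻ᴺ ≤ 4.814e-06, so N ≥ 5.32.
So 6 decimal places suffice (0.027 m); 5 would allow up to 0.27 m.

6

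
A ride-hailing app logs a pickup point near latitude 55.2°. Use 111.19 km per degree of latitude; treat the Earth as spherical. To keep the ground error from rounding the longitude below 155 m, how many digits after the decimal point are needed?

At 55.2° one degree of longitude covers 111190 × cos 55.2° ≈ 111190 × 0.5707 ≈ 63457.6 m.
With N decimal places the half-ulp bound is 0.5·10⁻ᴺ°, or 0.5·10⁻ᴺ × 63457.6 m on the ground.
Need 0.5 × 63457.6 × 10⁻ᴺ ≤ 155 → 10⁻ᴺ ≤ 4.885e-03, so N ≥ 2.31.
At 2 places the error can reach 317 m, but 3 places keeps it to 31.7 m.

3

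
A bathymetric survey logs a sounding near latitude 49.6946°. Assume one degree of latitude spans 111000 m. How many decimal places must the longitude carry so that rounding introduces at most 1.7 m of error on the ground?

5

At 49.6946° one degree of longitude covers 111000 × cos 49.6946° ≈ 111000 × 0.6469 ≈ 71801.6 m.
Rounding to N decimal places gives at most 0.5 × 10⁻ᴺ degrees of error, i.e. 0.5 × 10⁻ᴺ × 71801.6 m.
Need 0.5 × 71801.6 × 10⁻ᴺ ≤ 1.7 → 10⁻ᴺ ≤ 4.735e-05, so N ≥ 4.32.
At 4 places the error can reach 3.59 m, but 5 places keeps it to 0.359 m.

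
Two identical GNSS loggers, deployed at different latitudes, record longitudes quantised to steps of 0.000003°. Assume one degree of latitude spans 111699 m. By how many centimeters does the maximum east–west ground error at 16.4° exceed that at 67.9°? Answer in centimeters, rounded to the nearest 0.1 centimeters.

With a 0.000003° grid the true value lies within half a step, ±0.000003°/2 = ±1.5e-06°, of the stored one.
At 16.4°: 1.5e-06° × 111699 × cos 16.4° = 1.5e-06 × 111699 × 0.9593 ≈ 0.16073 m.
At 67.9°: 1.5e-06° × 111699 × cos 67.9° = 1.5e-06 × 111699 × 0.3762 ≈ 0.063036 m.
Difference: 0.16073 − 0.063036 = 0.097696 m.
That is 0.0976958 m = 9.7696 cm.

9.8 centimeters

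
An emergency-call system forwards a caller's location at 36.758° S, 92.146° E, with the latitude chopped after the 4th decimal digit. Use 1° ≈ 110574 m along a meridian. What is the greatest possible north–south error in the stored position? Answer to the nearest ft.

36 ft

Truncating at 4 decimal places can drop up to a full unit in the last place, so the latitude may be off by as much as 0.0001°.
So the N–S error is at most 0.0001 × 110574 = 11.0574 m.
In feet: 11.0574 m ÷ 0.3048 ≈ 36.278 ft.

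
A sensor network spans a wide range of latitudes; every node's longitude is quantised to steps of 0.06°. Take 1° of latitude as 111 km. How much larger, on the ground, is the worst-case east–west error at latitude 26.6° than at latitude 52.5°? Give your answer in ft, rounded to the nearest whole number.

With a 0.06° grid the true value lies within half a step, ±0.06°/2 = ±0.03°, of the stored one.
At 26.6°: 0.03° × 111000 × cos 26.6° = 0.03 × 111000 × 0.8942 ≈ 2977.5 m.
At 52.5°: 0.03° × 111000 × cos 52.5° = 0.03 × 111000 × 0.6088 ≈ 2027.2 m.
Difference: 2977.5 − 2027.2 = 950.36 m.
Converting: 950.358 m × 3.2808 ft/m ≈ 3118 ft.

3118 ft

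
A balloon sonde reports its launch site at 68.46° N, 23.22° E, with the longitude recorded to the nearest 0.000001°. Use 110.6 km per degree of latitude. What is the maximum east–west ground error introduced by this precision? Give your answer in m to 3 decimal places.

0.020 m

Rounding to 6 decimal places leaves the longitude within ±5e-07° of the true value.
At latitude 68.46° a degree of longitude spans 110600 m × cos 68.46° = 110600 × 0.3672 ≈ 40606.9 m.
Maximum E–W displacement: 5e-07 × 40606.9 = 0.0203034 m.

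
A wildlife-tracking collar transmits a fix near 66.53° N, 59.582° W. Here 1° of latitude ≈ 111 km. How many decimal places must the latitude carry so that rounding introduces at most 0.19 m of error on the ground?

One degree of latitude covers 111000 m.
N decimal places → at most half a unit in the last place, 0.5 × 10⁻ᴺ° = 111000/2 × 10⁻ᴺ m.
Need 0.5 × 111000 × 10⁻ᴺ ≤ 0.19 → 10⁻ᴺ ≤ 3.423e-06, so N ≥ 5.47.
At 5 places the error can reach 0.555 m, but 6 places keeps it to 0.0555 m.

6 decimal places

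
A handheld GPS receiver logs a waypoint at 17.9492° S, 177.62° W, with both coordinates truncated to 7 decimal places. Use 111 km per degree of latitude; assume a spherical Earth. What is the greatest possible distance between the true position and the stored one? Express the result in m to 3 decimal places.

Truncating at 7 decimal places can drop up to a full unit in the last place, so each coordinate may be off by as much as 1e-07°.
North–south component: 1e-07° × 111000 = 0.0111 m.
East–west component at 17.9492°: 1e-07° × 111000 × cos 17.9492° ≈ 1e-07 × 105598 ≈ 0.0105598 m.
Combining orthogonally: (0.0111² + 0.0105598²)^½ ≈ 0.0153205 m.

0.015 m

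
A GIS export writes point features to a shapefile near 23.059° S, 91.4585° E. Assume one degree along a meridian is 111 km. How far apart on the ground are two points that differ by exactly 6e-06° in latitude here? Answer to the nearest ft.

Along a meridian 6e-06° is 6e-06 × 111000 = 0.666 m.
In feet: 0.666 m ÷ 0.3048 ≈ 2.185 ft.

2 ft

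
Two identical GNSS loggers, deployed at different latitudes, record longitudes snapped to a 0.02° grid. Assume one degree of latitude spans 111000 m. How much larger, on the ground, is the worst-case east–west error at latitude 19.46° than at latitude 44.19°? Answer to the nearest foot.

With a 0.02° grid the true value lies within half a step, ±0.02°/2 = ±0.01°, of the stored one.
Error at 19.46° = 0.01° × 111000 × cos 19.46° ≈ 1110 × 0.9429 = 1046.6 m.
At 44.19°: 0.01° × 111000 × cos 44.19° = 0.01 × 111000 × 0.7170 ≈ 795.91 m.
Difference: 1046.6 − 795.91 = 250.68 m.
In feet: 250.685 m ÷ 0.3048 ≈ 822.46 ft.

822 feet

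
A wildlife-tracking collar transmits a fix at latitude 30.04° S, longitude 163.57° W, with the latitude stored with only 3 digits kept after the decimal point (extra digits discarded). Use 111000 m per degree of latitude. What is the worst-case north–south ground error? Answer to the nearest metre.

Truncating at 3 decimal places can drop up to a full unit in the last place, so the latitude may be off by as much as 0.001°.
North–south distance: 0.001° × 111000 m/° = 111 m.

111 metres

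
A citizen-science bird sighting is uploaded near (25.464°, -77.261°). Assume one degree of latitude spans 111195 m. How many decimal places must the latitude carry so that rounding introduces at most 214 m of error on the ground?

One degree of latitude covers 111195 m.
With N decimal places the half-ulp bound is 0.5·10⁻ᴺ°, or 0.5·10⁻ᴺ × 111195 m on the ground.
Need 0.5 × 111195 × 10⁻ᴺ ≤ 214 → 10⁻ᴺ ≤ 3.849e-03, so N ≥ 2.41.
So 3 decimal places suffice (55.6 m); 2 would allow up to 556 m.

3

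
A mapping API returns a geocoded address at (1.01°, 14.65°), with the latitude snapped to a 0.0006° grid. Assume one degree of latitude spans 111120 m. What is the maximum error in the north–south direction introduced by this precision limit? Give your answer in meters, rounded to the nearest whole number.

With a 0.0006° grid the true value lies within half a step, ±0.0006°/2 = ±0.0003°, of the stored one.
North–south distance: 0.0003° × 111120 m/° = 33.336 m.

33 meters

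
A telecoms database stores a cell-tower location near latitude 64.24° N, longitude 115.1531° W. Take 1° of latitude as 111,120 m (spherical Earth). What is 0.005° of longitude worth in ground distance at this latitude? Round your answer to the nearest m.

One degree of longitude here spans 111120 × cos 64.24° = 111120 × 0.4346 ≈ 48293 m; 0.005° of that is 241.465 m.

241 m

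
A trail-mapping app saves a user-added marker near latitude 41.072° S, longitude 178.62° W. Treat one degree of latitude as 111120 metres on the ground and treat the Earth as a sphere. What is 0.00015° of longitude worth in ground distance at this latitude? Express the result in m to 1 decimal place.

12.6 m

One degree of longitude here spans 111120 × cos 41.072° = 111120 × 0.7539 ≈ 83771.7 m; 0.00015° of that is 12.5657 m.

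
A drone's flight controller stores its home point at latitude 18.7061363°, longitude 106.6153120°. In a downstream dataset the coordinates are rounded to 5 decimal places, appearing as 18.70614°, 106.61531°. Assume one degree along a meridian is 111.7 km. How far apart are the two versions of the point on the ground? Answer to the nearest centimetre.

46 centimetres

Δlat = 18.7061363 − 18.70614 = -0.0000037°; Δlon = 106.6153120 − 106.61531 = +0.0000020°.
North–south shift: -0.0000037 × 111700 = -0.41329 m.
E–W at 18.7061°: 0.0000020° × 111700 × cos 18.7061° = 0.0000020 × 111700 × 0.9472 ≈ 0.211599 m.
Distance: √(0.41329² + 0.211599²) ≈ 0.464309 m.
That is 0.464309 m = 46.431 cm.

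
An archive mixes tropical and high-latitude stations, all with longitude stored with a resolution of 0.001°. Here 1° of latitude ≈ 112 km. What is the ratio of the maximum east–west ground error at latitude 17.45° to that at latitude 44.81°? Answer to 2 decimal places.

With a 0.001° grid the true value lies within half a step, ±0.001°/2 = ±0.0005°, of the stored one.
At 17.45°: 0.0005° × 112000 × cos 17.45° = 0.0005 × 112000 × 0.9540 ≈ 53.423 m.
At 44.81°: 0.0005° × 112000 × cos 44.81° = 0.0005 × 112000 × 0.7094 ≈ 39.729 m.
Ratio: 53.423 / 39.729 = cos 17.45° / cos 44.81° ≈ 1.3447.

1.34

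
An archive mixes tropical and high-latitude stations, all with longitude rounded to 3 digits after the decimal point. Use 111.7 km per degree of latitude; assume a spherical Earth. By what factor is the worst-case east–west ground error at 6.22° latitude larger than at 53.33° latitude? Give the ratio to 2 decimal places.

1.66

Rounding to 3 decimal places leaves the longitude within ±0.0005° of the true value.
Error at 6.22° = 0.0005° × 111700 × cos 6.22° ≈ 55.85 × 0.9941 = 55.521 m.
At 53.33°: 0.0005° × 111700 × cos 53.33° = 0.0005 × 111700 × 0.5972 ≈ 33.354 m.
The ratio reduces to cos 6.22° / cos 53.33° = 0.9941/0.5972 ≈ 1.6646.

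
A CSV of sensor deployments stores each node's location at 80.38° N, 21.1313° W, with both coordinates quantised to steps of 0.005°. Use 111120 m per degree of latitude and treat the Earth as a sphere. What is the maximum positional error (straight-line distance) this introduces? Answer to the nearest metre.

With a 0.005° grid the true value lies within half a step, ±0.005°/2 = ±0.0025°, of the stored one.
North–south component: 0.0025° × 111120 = 277.8 m.
East–west component at 80.38°: 0.0025° × 111120 × cos 80.38° ≈ 0.0025 × 18569.6 ≈ 46.424 m.
Combining orthogonally: (277.8² + 46.424²)^½ ≈ 281.652 m.

282 metres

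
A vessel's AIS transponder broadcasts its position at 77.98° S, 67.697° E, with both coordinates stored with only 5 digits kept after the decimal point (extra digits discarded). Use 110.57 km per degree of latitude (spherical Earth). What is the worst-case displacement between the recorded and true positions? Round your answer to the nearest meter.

1 meters

Truncating at 5 decimal places can drop up to a full unit in the last place, so each coordinate may be off by as much as 1e-05°.
Latitude error → 1e-05 × 110570 = 1.1057 m along the meridian.
Longitude error → 1e-05 × 110570 × cos 77.98° = 1e-05 × 110570 × 0.2083 ≈ 0.230265 m.
The two errors are perpendicular, so the maximum displacement is √(1.1057² + 0.230265²) ≈ 1.12942 m.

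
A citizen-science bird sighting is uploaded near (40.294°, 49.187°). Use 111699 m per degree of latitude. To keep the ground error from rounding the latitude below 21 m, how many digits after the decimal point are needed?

One degree of latitude covers 111699 m.
Rounding to N decimal places gives at most 0.5 × 10⁻ᴺ degrees of error, i.e. 0.5 × 10⁻ᴺ × 111699 m.
Setting 55849.5 × 10⁻ᴺ ≤ 21 gives 10ᴺ ≥ 2660, i.e. N ≥ 3.42.
At 3 places the error can reach 55.8 m, but 4 places keeps it to 5.58 m.

4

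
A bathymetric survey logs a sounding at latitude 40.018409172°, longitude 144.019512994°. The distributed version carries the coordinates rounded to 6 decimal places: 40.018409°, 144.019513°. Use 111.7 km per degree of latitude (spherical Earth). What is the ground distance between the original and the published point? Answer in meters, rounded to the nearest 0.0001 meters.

0.0192 meters

The latitude changed by +0.000000172° and the longitude by -0.000000006°.
North–south shift: 0.000000172 × 111700 = 0.0192124 m.
E–W at 40.0184°: -0.000000006° × 111700 × cos 40.0184° = -0.000000006 × 111700 × 0.7658 ≈ -0.000513264 m.
Hypotenuse of the two orthogonal shifts: √(0.0192124² + 0.000513264²) = 0.0192193 m.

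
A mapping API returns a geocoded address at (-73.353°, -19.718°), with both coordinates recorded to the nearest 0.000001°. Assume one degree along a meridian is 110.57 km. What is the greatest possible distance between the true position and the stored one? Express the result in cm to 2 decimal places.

5.75 cm

Rounding to 6 decimal places leaves each coordinate within ±5e-07° of the true value.
North–south component: 5e-07° × 110570 = 0.055285 m.
East–west component at 73.353°: 5e-07° × 110570 × cos 73.353° ≈ 5e-07 × 31675.5 ≈ 0.0158377 m.
Worst case both components are at the extreme and orthogonal: √(0.055285² + 0.0158377²) ≈ 0.0575088 m.
That is 0.0575088 m = 5.7509 cm.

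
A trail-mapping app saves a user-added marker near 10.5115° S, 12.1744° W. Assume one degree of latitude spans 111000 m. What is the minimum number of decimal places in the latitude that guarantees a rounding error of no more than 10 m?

4

One degree of latitude covers 111000 m.
N decimal places → at most half a unit in the last place, 0.5 × 10⁻ᴺ° = 111000/2 × 10⁻ᴺ m.
Need 0.5 × 111000 × 10⁻ᴺ ≤ 10 → 10⁻ᴺ ≤ 1.802e-04, so N ≥ 3.74.
At 3 places the error can reach 55.5 m, but 4 places keeps it to 5.55 m.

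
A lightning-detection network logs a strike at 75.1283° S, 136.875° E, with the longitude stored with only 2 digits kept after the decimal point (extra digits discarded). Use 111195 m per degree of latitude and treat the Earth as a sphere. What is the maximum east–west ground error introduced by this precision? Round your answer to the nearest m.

285 m

Truncating at 2 decimal places can drop up to a full unit in the last place, so the longitude may be off by as much as 0.01°.
Parallels shrink by cos φ, so at 75.1283° a degree of longitude is 111195 × 0.2567 ≈ 28538.8 m.
So at most 0.01° × 28538.8 ≈ 285.388 m east–west.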